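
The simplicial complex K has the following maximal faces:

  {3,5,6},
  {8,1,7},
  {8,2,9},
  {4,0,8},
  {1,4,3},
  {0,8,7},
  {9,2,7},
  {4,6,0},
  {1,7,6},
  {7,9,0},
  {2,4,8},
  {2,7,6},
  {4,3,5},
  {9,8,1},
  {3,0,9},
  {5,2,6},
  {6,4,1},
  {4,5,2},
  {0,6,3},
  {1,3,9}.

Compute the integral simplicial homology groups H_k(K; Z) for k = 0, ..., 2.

Order the vertices as 0 < 1 < 2 < 3 < 4 < 5 < 6 < 7 < 8 < 9. Listing each simplex with vertices in this order, K has dimension 2 with simplices:

  0-simplices (10): [0], [1], [2], [3], [4], [5], [6], [7], [8], [9]
  1-simplices (30): (30 of them)
  2-simplices (20): (20 of them)

giving chain groups C_0 ≅ Z^10, C_1 ≅ Z^30, C_2 ≅ Z^20.

The boundary map ∂_1: C_1 → C_0 maps an edge to its endpoints' difference, ∂[p,q] = q − p. For instance
  ∂[3,9] = [9] − [3].
This gives a 10×30 integer matrix of rank 9; reducing to Smith normal form yields diagonal entries (1,1,1,1,1,1,1,1,1).

The boundary map ∂_2: C_2 → C_1 sends each 2-simplex [p,q,r] to [q,r] − [p,r] + [p,q]. For instance
  ∂[1,3,9] = [3,9] − [1,9] + [1,3],
  ∂[2,5,6] = [5,6] − [2,6] + [2,5].
This gives a 30×20 integer matrix of rank 20; reducing to Smith normal form yields diagonal entries (1,1,1,1,1,1,1,1,1,1,1,1,1,1,1,1,1,1,1,2).

Reading off H_k = ker ∂_k / im ∂_{k+1}:

  H_0: rank C_0 − rank ∂_1 = 10 − 9 = 1, and the invariant factors of ∂_1 are all 1, so H_0 ≅ Z.
  H_1: rank ker ∂_1 − rank ∂_2 = (30 − 9) − 20 = 1, and ∂_2 has invariant factor 2 > 1, so H_1 ≅ Z ⊕ Z/2.
  H_2: rank ker ∂_2 − rank ∂_3 = (20 − 20) − 0 = 0, and there is no ∂_3, so H_2 ≅ 0.

(K is a triangulation of the Klein bottle.)

H_0 = Z,  H_1 = Z ⊕ Z/2,  H_2 = 0.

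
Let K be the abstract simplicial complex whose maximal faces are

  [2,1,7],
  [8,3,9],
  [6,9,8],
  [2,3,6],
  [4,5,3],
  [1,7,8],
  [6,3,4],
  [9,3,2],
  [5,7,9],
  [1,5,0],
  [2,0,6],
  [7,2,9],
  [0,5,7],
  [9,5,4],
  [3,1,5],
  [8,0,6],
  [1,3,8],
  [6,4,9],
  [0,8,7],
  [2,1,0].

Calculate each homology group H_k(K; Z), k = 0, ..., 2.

H_0 ≅ Z,  H_1 ≅ Z ⊕ Z/2Z,  H_2 = 0.

Take the total order 0 < 1 < 2 < 3 < 4 < 5 < 6 < 7 < 8 < 9 on the vertex set. Then K (dimension 2) consists of the simplices:

  0-simplices (10): [0], [1], [2], [3], [4], [5], [6], [7], [8], [9]
  1-simplices (30): (30 of them)
  2-simplices (20): (20 of them)

so the chain groups are C_0 ≅ Z^10, C_1 ≅ Z^30, C_2 ≅ Z^20.

∂_1: C_1 → C_0 is given by ∂[p,q] = [q] − [p]. For instance
  ∂[3,8] = [8] − [3].
This gives a 10×30 integer matrix of rank 9; reducing to Smith normal form yields diagonal entries (1,1,1,1,1,1,1,1,1).

∂_2: C_2 → C_1 maps a triangle to the signed sum of its edges. For instance
  ∂[0,1,2] = [1,2] − [0,2] + [0,1],
  ∂[1,3,8] = [3,8] − [1,8] + [1,3].
As a 30×20 matrix over Z this has rank 20, with invariant factors (1,1,1,1,1,1,1,1,1,1,1,1,1,1,1,1,1,1,1,2).

From H_k ≅ ker(∂_k) / im(∂_{k+1}) we obtain:

  H_0: rank C_0 − rank ∂_1 = 10 − 9 = 1, and the invariant factors of ∂_1 are all 1, so H_0 ≅ Z.
  H_1: rank ker ∂_1 − rank ∂_2 = (30 − 9) − 20 = 1, and ∂_2 has invariant factor 2 > 1, so H_1 ≅ Z ⊕ Z/2Z.
  H_2: rank ker ∂_2 − rank ∂_3 = (20 − 20) − 0 = 0, and there is no ∂_3, so H_2 ≅ 0.

As a check, the Euler characteristic is 10 − 30 + 20 = 0, which agrees with 1 − 1 + 0 = 0.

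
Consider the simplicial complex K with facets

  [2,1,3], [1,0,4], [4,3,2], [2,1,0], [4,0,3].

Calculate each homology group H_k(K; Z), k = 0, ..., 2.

H_0 = Z,  H_1 = Z,  H_2 = 0.

K has 5 vertices, 10 edges, 5 triangles.
rank ∂_0 = 0, rank ∂_1 = 4 ⇒ b_0 = 5 − 0 − 4 = 1; all invariant factors of ∂_1 are 1 so no torsion. So H_0 = Z.
rank ∂_1 = 4, rank ∂_2 = 5 ⇒ b_1 = 10 − 4 − 5 = 1; all invariant factors of ∂_2 are 1 so no torsion. So H_1 = Z.
rank ∂_2 = 5, rank ∂_3 = 0 ⇒ b_2 = 5 − 5 − 0 = 0. So H_2 = 0.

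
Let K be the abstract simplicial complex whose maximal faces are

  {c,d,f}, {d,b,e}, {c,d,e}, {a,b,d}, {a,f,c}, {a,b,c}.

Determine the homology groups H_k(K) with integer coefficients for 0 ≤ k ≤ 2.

Fix the vertex order a < b < c < d < e < f and write every simplex with vertices in increasing order. Then dim K = 2 and the simplices of K are:

  0-simplices (6): a, b, c, d, e, f
  1-simplices (12): ab, ac, ad, af, bc, bd, be, cd, ce, cf, de, df
  2-simplices (6): abc, abd, acf, bde, cde, cdf

Hence C_0 ≅ Z^6, C_1 ≅ Z^12, C_2 ≅ Z^6.

The boundary map ∂_1: C_1 → C_0 maps an edge to its endpoints' difference, ∂[p,q] = q − p.
The 6×12 boundary matrix has rank 5 and Smith normal form diag(1,1,1,1,1).

The boundary map ∂_2: C_2 → C_1 acts by ∂[p,q,r] = [q,r] − [p,r] + [p,q]. For instance
  ∂cdf = df − cf + cd,
  ∂abd = bd − ad + ab.
This gives a 12×6 integer matrix of rank 6; reducing to Smith normal form yields diagonal entries (1,1,1,1,1,1).

Reading off H_k = ker ∂_k / im ∂_{k+1}:

  H_0: rank C_0 − rank ∂_1 = 6 − 5 = 1, and the invariant factors of ∂_1 are all 1, so H_0 ≅ Z.
  H_1: rank ker ∂_1 − rank ∂_2 = (12 − 5) − 6 = 1, and the invariant factors of ∂_2 are all 1, so H_1 ≅ Z.
  H_2: rank ker ∂_2 − rank ∂_3 = (6 − 6) − 0 = 0, and there is no ∂_3, so H_2 ≅ 0.

As a check, the Euler characteristic is 6 − 12 + 6 = 0, which agrees with 1 − 1 + 0 = 0.

H_0 ≅ Z,  H_1 ≅ Z,  H_2 = 0.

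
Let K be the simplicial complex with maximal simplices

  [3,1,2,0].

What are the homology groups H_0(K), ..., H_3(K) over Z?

H_0 ≅ Z,  H_1 = 0,  H_2 = 0,  H_3 = 0.

K has 4 vertices, 6 edges, 4 triangles, 1 3-simplex.
rank ∂_0 = 0, rank ∂_1 = 3 ⇒ b_0 = 4 − 0 − 3 = 1; all invariant factors of ∂_1 are 1 so no torsion. So H_0 = Z.
rank ∂_1 = 3, rank ∂_2 = 3 ⇒ b_1 = 6 − 3 − 3 = 0; all invariant factors of ∂_2 are 1 so no torsion. So H_1 = 0.
rank ∂_2 = 3, rank ∂_3 = 1 ⇒ b_2 = 4 − 3 − 1 = 0; all invariant factors of ∂_3 are 1 so no torsion. So H_2 = 0.
rank ∂_3 = 1, rank ∂_4 = 0 ⇒ b_3 = 1 − 1 − 0 = 0. So H_3 = 0.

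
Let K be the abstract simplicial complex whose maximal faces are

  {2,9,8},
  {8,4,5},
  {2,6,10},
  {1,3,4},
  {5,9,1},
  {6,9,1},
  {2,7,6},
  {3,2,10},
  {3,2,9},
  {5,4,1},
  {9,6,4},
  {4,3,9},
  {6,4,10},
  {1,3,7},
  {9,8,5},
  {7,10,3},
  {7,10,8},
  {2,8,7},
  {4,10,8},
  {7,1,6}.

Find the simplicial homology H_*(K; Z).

Order the vertices as 1 < 2 < 3 < 4 < 5 < 6 < 7 < 8 < 9 < 10. Listing each simplex with vertices in this order, K has dimension 2 with simplices:

  0-simplices (10): [1], [2], [3], [4], [5], [6], [7], [8], [9], [10]
  1-simplices (30): (30 of them)
  2-simplices (20): (20 of them)

giving chain groups C_0 ≅ Z^10, C_1 ≅ Z^30, C_2 ≅ Z^20.

The boundary map ∂_1: C_1 → C_0 maps an edge to its endpoints' difference, ∂[p,q] = q − p. For instance
  ∂[1,4] = [4] − [1].
As a 10×30 matrix over Z this has rank 9, with invariant factors (1,1,1,1,1,1,1,1,1).

∂_2: C_2 → C_1 maps a triangle to the signed sum of its edges. For instance
  ∂[4,5,8] = [5,8] − [4,8] + [4,5],
  ∂[3,4,9] = [4,9] − [3,9] + [3,4].
The resulting 30×20 matrix has rank 20, and its Smith normal form has invariant factors (1,1,1,1,1,1,1,1,1,1,1,1,1,1,1,1,1,1,1,2).

Computing H_k = (kernel of ∂_k) / (image of ∂_{k+1}):

  H_0: rank C_0 − rank ∂_1 = 10 − 9 = 1, and the invariant factors of ∂_1 are all 1, so H_0 = Z.
  H_1: rank ker ∂_1 − rank ∂_2 = (30 − 9) − 20 = 1, and ∂_2 has invariant factor 2 > 1, so H_1 = Z ⊕ Z/2.
  H_2: rank ker ∂_2 − rank ∂_3 = (20 − 20) − 0 = 0, and there is no ∂_3, so H_2 = 0.

H_0 = Z,  H_1 = Z ⊕ Z/2,  H_2 = 0.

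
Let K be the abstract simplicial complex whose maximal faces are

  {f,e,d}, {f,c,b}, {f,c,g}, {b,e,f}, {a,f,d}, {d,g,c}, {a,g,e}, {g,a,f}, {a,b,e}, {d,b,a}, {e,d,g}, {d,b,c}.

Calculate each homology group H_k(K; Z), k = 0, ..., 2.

H_0 = Z,  H_1 = Z/2,  H_2 = 0.

We work with the vertex ordering a < b < c < d < e < f < g. The simplices of K, each written with vertices in increasing order, are:

  0-simplices (7): a, b, c, d, e, f, g
  1-simplices (18): ab, ad, ae, af, ag, bc, bd, be, bf, cd, cf, cg, de, df, dg, ef, eg, fg
  2-simplices (12): abd, abe, adf, aeg, afg, bcd, bcf, bef, cdg, cfg, def, deg

Hence C_0 ≅ Z^7, C_1 ≅ Z^18, C_2 ≅ Z^12.

∂_1: C_1 → C_0 is given by ∂[p,q] = [q] − [p]. For instance
  ∂bf = f − b.
This gives a 7×18 integer matrix of rank 6; reducing to Smith normal form yields diagonal entries (1,1,1,1,1,1).

Boundary ∂_2: C_2 → C_1 sends each 2-simplex [p,q,r] to [q,r] − [p,r] + [p,q]. For instance
  ∂deg = eg − dg + de,
  ∂def = ef − df + de.
As a 18×12 matrix over Z this has rank 12, with invariant factors (1,1,1,1,1,1,1,1,1,1,1,2).

From H_k ≅ ker(∂_k) / im(∂_{k+1}) we obtain:

  H_0: rank C_0 − rank ∂_1 = 7 − 6 = 1, and the invariant factors of ∂_1 are all 1, so H_0 ≅ Z.
  H_1: rank ker ∂_1 − rank ∂_2 = (18 − 6) − 12 = 0, and ∂_2 has invariant factor 2 > 1, so H_1 ≅ Z/2.
  H_2: rank ker ∂_2 − rank ∂_3 = (12 − 12) − 0 = 0, and there is no ∂_3, so H_2 ≅ 0.

(K is a triangulation of the real projective plane RP^2.)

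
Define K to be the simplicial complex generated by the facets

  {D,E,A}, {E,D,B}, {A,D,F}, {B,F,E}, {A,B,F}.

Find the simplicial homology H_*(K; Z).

We work with the vertex ordering A < B < D < E < F. The simplices of K, each written with vertices in increasing order, are:

  0-simplices (5): A, B, D, E, F
  1-simplices (10): AB, AD, AE, AF, BD, BE, BF, DE, DF, EF
  2-simplices (5): ABF, ADE, ADF, BDE, BEF

giving chain groups C_0 ≅ Z^5, C_1 ≅ Z^10, C_2 ≅ Z^5.

The boundary map ∂_1: C_1 → C_0 maps an edge to its endpoints' difference, ∂[p,q] = q − p.
This gives a 5×10 integer matrix of rank 4; reducing to Smith normal form yields diagonal entries (1,1,1,1).

Boundary ∂_2: C_2 → C_1 acts by ∂[p,q,r] = [q,r] − [p,r] + [p,q]. For instance
  ∂BEF = EF − BF + BE,
  ∂ABF = BF − AF + AB.
As a 10×5 matrix over Z this has rank 5, with invariant factors (1,1,1,1,1).

Reading off H_k = ker ∂_k / im ∂_{k+1}:

  H_0: rank C_0 − rank ∂_1 = 5 − 4 = 1, and the invariant factors of ∂_1 are all 1, so H_0 ≅ Z.
  H_1: rank ker ∂_1 − rank ∂_2 = (10 − 4) − 5 = 1, and the invariant factors of ∂_2 are all 1, so H_1 ≅ Z.
  H_2: rank ker ∂_2 − rank ∂_3 = (5 − 5) − 0 = 0, and there is no ∂_3, so H_2 ≅ 0.

H_0 = Z,  H_1 = Z,  H_2 = 0.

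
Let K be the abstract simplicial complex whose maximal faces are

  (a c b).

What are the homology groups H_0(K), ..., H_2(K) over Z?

Fix the vertex order a < b < c and write every simplex with vertices in increasing order. Then dim K = 2 and the simplices of K are:

  0-simplices (3): a, b, c
  1-simplices (3): ab, ac, bc
  2-simplices (1): abc

giving chain groups C_0 ≅ Z^3, C_1 ≅ Z^3, C_2 ≅ Z^1.

Boundary ∂_1: C_1 → C_0 is given by ∂[p,q] = [q] − [p]. For instance
  ∂bc = c − b.
This gives a 3×3 integer matrix of rank 2; reducing to Smith normal form yields diagonal entries (1,1).

The boundary map ∂_2: C_2 → C_1 acts by ∂[p,q,r] = [q,r] − [p,r] + [p,q]. For instance
  ∂abc = bc − ac + ab.
As a 3×1 matrix over Z this has rank 1, with invariant factors (1).

Computing H_k = (kernel of ∂_k) / (image of ∂_{k+1}):

  H_0: rank C_0 − rank ∂_1 = 3 − 2 = 1, and the invariant factors of ∂_1 are all 1, so H_0 ≅ Z.
  H_1: rank ker ∂_1 − rank ∂_2 = (3 − 2) − 1 = 0, and the invariant factors of ∂_2 are all 1, so H_1 ≅ 0.
  H_2: rank ker ∂_2 − rank ∂_3 = (1 − 1) − 0 = 0, and there is no ∂_3, so H_2 ≅ 0.

(K is a triangulation of the 2-simplex.)

H_0 = Z,  H_1 = 0,  H_2 = 0.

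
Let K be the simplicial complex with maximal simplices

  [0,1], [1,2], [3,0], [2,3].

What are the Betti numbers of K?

b_0 = 1, b_1 = 1.

We work with the vertex ordering 0 < 1 < 2 < 3. The simplices of K, each written with vertices in increasing order, are:

  0-simplices (4): [0], [1], [2], [3]
  1-simplices (4): [0,1], [0,3], [1,2], [2,3]

Hence C_0 ≅ Z^4, C_1 ≅ Z^4.

∂_1: C_1 → C_0 sends each edge [p,q] (with p < q) to q − p. For instance
  ∂[0,1] = [1] − [0].
This gives a 4×4 integer matrix of rank 3; reducing to Smith normal form yields diagonal entries (1,1,1).

Reading off H_k = ker ∂_k / im ∂_{k+1}:

  H_0: rank C_0 − rank ∂_1 = 4 − 3 = 1, and the invariant factors of ∂_1 are all 1, so H_0 ≅ Z.
  H_1: rank ker ∂_1 − rank ∂_2 = (4 − 3) − 0 = 1, and there is no ∂_2, so H_1 ≅ Z.

Hence the Betti numbers are b_0 = 1, b_1 = 1.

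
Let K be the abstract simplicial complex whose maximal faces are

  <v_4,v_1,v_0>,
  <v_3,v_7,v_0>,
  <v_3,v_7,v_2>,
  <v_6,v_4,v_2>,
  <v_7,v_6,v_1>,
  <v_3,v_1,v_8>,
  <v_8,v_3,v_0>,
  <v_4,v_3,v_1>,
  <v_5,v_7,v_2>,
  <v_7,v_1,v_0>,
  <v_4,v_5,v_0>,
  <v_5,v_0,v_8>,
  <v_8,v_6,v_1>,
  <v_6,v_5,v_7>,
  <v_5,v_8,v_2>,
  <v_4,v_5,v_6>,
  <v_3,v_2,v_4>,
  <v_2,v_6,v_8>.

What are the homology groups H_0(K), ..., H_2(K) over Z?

Take the total order v_0 < v_1 < v_2 < v_3 < v_4 < v_5 < v_6 < v_7 < v_8 on the vertex set. Then K (dimension 2) consists of the simplices:

  0-simplices (9): [v_0], [v_1], [v_2], [v_3], [v_4], [v_5], [v_6], [v_7], [v_8]
  1-simplices (27): (27 of them)
  2-simplices (18): (18 of them)

Hence C_0 ≅ Z^9, C_1 ≅ Z^27, C_2 ≅ Z^18.

∂_1: C_1 → C_0 is given by ∂[p,q] = [q] − [p].
The 9×27 boundary matrix has rank 8 and Smith normal form diag(1,1,1,1,1,1,1,1).

Boundary ∂_2: C_2 → C_1 maps a triangle to the signed sum of its edges. For instance
  ∂[v_0,v_3,v_8] = [v_3,v_8] − [v_0,v_8] + [v_0,v_3],
  ∂[v_2,v_5,v_7] = [v_5,v_7] − [v_2,v_7] + [v_2,v_5].
As a 27×18 matrix over Z this has rank 18, with invariant factors (1,1,1,1,1,1,1,1,1,1,1,1,1,1,1,1,1,2).

Now H_k = ker ∂_k / im ∂_{k+1}, so:

  H_0: rank C_0 − rank ∂_1 = 9 − 8 = 1, and the invariant factors of ∂_1 are all 1, so H_0 ≅ Z.
  H_1: rank ker ∂_1 − rank ∂_2 = (27 − 8) − 18 = 1, and ∂_2 has invariant factor 2 > 1, so H_1 ≅ Z ⊕ Z/2.
  H_2: rank ker ∂_2 − rank ∂_3 = (18 − 18) − 0 = 0, and there is no ∂_3, so H_2 ≅ 0.

H_0 ≅ Z,  H_1 ≅ Z ⊕ Z/2,  H_2 = 0.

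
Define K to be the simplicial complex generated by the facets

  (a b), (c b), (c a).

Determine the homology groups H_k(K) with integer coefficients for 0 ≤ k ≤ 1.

H_0 = Z,  H_1 = Z.

Fix the vertex order a < b < c and write every simplex with vertices in increasing order. Then dim K = 1 and the simplices of K are:

  0-simplices (3): a, b, c
  1-simplices (3): ab, ac, bc

Hence C_0 ≅ Z^3, C_1 ≅ Z^3.

The boundary map ∂_1: C_1 → C_0 sends each edge [p,q] (with p < q) to q − p. For instance
  ∂ab = b − a.
The 3×3 boundary matrix has rank 2 and Smith normal form diag(1,1).

Now H_k = ker ∂_k / im ∂_{k+1}, so:

  H_0: rank C_0 − rank ∂_1 = 3 − 2 = 1, and the invariant factors of ∂_1 are all 1, so H_0 = Z.
  H_1: rank ker ∂_1 − rank ∂_2 = (3 − 2) − 0 = 1, and there is no ∂_2, so H_1 = Z.

As a check, the Euler characteristic is 3 − 3 = 0, which agrees with 1 − 1 = 0.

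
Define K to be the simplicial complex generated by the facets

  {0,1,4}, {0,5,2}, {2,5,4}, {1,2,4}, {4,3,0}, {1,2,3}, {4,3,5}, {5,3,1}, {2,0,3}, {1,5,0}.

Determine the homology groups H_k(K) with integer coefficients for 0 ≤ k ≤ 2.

H_0 ≅ Z,  H_1 ≅ Z/2,  H_2 = 0.

K has 6 vertices, 15 edges, 10 triangles.
rank ∂_0 = 0, rank ∂_1 = 5 ⇒ b_0 = 6 − 0 − 5 = 1; all invariant factors of ∂_1 are 1 so no torsion. So H_0 = Z.
rank ∂_1 = 5, rank ∂_2 = 10 ⇒ b_1 = 15 − 5 − 10 = 0; ∂_2 has invariant factor(s) [2] giving torsion. So H_1 = Z/2.
rank ∂_2 = 10, rank ∂_3 = 0 ⇒ b_2 = 10 − 10 − 0 = 0. So H_2 = 0.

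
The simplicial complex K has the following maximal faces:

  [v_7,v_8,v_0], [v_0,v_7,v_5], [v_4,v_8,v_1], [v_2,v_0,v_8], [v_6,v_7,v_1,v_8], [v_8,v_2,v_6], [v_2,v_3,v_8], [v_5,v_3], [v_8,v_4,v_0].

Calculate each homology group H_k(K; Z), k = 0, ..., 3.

H_0 = Z,  H_1 = Z,  H_2 = 0,  H_3 = 0.

Take the total order v_0 < v_1 < v_2 < v_3 < v_4 < v_5 < v_6 < v_7 < v_8 on the vertex set. Then K (dimension 3) consists of the simplices:

  0-simplices (9): [v_0], [v_1], [v_2], [v_3], [v_4], [v_5], [v_6], [v_7], [v_8]
  1-simplices (19): (19 of them)
  2-simplices (11): (11 of them)
  3-simplices (1): [v_1,v_6,v_7,v_8]

so the chain groups are C_0 ≅ Z^9, C_1 ≅ Z^19, C_2 ≅ Z^11, C_3 ≅ Z^1.

Boundary ∂_1: C_1 → C_0 is given by ∂[p,q] = [q] − [p]. For instance
  ∂[v_3,v_8] = [v_8] − [v_3].
The 9×19 boundary matrix has rank 8 and Smith normal form diag(1,1,1,1,1,1,1,1).

Boundary ∂_2: C_2 → C_1 maps a triangle to the signed sum of its edges. For instance
  ∂[v_1,v_4,v_8] = [v_4,v_8] − [v_1,v_8] + [v_1,v_4],
  ∂[v_0,v_2,v_8] = [v_2,v_8] − [v_0,v_8] + [v_0,v_2].
The resulting 19×11 matrix has rank 10, and its Smith normal form has invariant factors (1,1,1,1,1,1,1,1,1,1).

∂_3: C_3 → C_2 sends each 3-simplex σ to the alternating sum Σ_i (−1)^i (σ with its i-th vertex removed). For instance
  ∂[v_1,v_6,v_7,v_8] = [v_6,v_7,v_8] − [v_1,v_7,v_8] + [v_1,v_6,v_8] − [v_1,v_6,v_7].
The 11×1 boundary matrix has rank 1 and Smith normal form diag(1).

Now H_k = ker ∂_k / im ∂_{k+1}, so:

  H_0: rank C_0 − rank ∂_1 = 9 − 8 = 1, and the invariant factors of ∂_1 are all 1, so H_0 ≅ Z.
  H_1: rank ker ∂_1 − rank ∂_2 = (19 − 8) − 10 = 1, and the invariant factors of ∂_2 are all 1, so H_1 ≅ Z.
  H_2: rank ker ∂_2 − rank ∂_3 = (11 − 10) − 1 = 0, and the invariant factors of ∂_3 are all 1, so H_2 ≅ 0.
  H_3: rank ker ∂_3 − rank ∂_4 = (1 − 1) − 0 = 0, and there is no ∂_4, so H_3 ≅ 0.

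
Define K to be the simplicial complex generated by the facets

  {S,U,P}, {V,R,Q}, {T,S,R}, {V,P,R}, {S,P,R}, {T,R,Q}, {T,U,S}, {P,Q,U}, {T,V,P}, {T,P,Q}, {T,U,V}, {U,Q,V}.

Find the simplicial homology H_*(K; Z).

H_0 ≅ Z,  H_1 ≅ Z/2,  H_2 = 0.

K has 7 vertices, 18 edges, 12 triangles.
rank ∂_0 = 0, rank ∂_1 = 6 ⇒ b_0 = 7 − 0 − 6 = 1; all invariant factors of ∂_1 are 1 so no torsion. So H_0 = Z.
rank ∂_1 = 6, rank ∂_2 = 12 ⇒ b_1 = 18 − 6 − 12 = 0; ∂_2 has invariant factor(s) [2] giving torsion. So H_1 = Z/2.
rank ∂_2 = 12, rank ∂_3 = 0 ⇒ b_2 = 12 − 12 − 0 = 0. So H_2 = 0.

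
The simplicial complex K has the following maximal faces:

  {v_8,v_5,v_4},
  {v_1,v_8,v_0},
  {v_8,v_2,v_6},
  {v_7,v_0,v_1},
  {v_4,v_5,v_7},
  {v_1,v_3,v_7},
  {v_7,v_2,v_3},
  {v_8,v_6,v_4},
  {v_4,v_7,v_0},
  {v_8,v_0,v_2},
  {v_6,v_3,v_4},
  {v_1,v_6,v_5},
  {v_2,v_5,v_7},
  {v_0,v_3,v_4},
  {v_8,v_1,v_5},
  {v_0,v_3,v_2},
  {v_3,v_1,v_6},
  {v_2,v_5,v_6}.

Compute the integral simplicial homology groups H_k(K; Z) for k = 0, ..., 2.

H_0 ≅ Z,  H_1 ≅ Z × Z/2,  H_2 = 0.

Order the vertices as v_0 < v_1 < v_2 < v_3 < v_4 < v_5 < v_6 < v_7 < v_8. Listing each simplex with vertices in this order, K has dimension 2 with simplices:

  0-simplices (9): [v_0], [v_1], [v_2], [v_3], [v_4], [v_5], [v_6], [v_7], [v_8]
  1-simplices (27): (27 of them)
  2-simplices (18): (18 of them)

so the chain groups are C_0 ≅ Z^9, C_1 ≅ Z^27, C_2 ≅ Z^18.

Boundary ∂_1: C_1 → C_0 is given by ∂[p,q] = [q] − [p]. For instance
  ∂[v_5,v_8] = [v_8] − [v_5].
As a 9×27 matrix over Z this has rank 8, with invariant factors (1,1,1,1,1,1,1,1).

Boundary ∂_2: C_2 → C_1 acts by ∂[p,q,r] = [q,r] − [p,r] + [p,q]. For instance
  ∂[v_1,v_5,v_8] = [v_5,v_8] − [v_1,v_8] + [v_1,v_5],
  ∂[v_2,v_3,v_7] = [v_3,v_7] − [v_2,v_7] + [v_2,v_3].
The resulting 27×18 matrix has rank 18, and its Smith normal form has invariant factors (1,1,1,1,1,1,1,1,1,1,1,1,1,1,1,1,1,2).

From H_k ≅ ker(∂_k) / im(∂_{k+1}) we obtain:

  H_0: rank C_0 − rank ∂_1 = 9 − 8 = 1, and the invariant factors of ∂_1 are all 1, so H_0 ≅ Z.
  H_1: rank ker ∂_1 − rank ∂_2 = (27 − 8) − 18 = 1, and ∂_2 has invariant factor 2 > 1, so H_1 ≅ Z × Z/2.
  H_2: rank ker ∂_2 − rank ∂_3 = (18 − 18) − 0 = 0, and there is no ∂_3, so H_2 ≅ 0.

As a check, the Euler characteristic is 9 − 27 + 18 = 0, which agrees with 1 − 1 + 0 = 0.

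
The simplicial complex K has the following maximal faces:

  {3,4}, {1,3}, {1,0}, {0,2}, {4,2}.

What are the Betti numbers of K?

Fix the vertex order 0 < 1 < 2 < 3 < 4 and write every simplex with vertices in increasing order. Then dim K = 1 and the simplices of K are:

  0-simplices (5): [0], [1], [2], [3], [4]
  1-simplices (5): [0,1], [0,2], [1,3], [2,4], [3,4]

so the chain groups are C_0 ≅ Z^5, C_1 ≅ Z^5.

The boundary map ∂_1: C_1 → C_0 maps an edge to its endpoints' difference, ∂[p,q] = q − p.
The 5×5 boundary matrix has rank 4 and Smith normal form diag(1,1,1,1).

Computing H_k = (kernel of ∂_k) / (image of ∂_{k+1}):

  H_0: rank C_0 − rank ∂_1 = 5 − 4 = 1, and the invariant factors of ∂_1 are all 1, so H_0 = Z.
  H_1: rank ker ∂_1 − rank ∂_2 = (5 − 4) − 0 = 1, and there is no ∂_2, so H_1 = Z.

Hence the Betti numbers are b_0 = 1, b_1 = 1.

b_0 = 1, b_1 = 1.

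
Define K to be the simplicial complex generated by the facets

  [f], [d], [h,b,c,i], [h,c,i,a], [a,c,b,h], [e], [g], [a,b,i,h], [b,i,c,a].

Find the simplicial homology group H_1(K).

H_1 = 0.

We work with the vertex ordering a < b < c < d < e < f < g < h < i. The simplices of K, each written with vertices in increasing order, are:

  0-simplices (9): a, b, c, d, e, f, g, h, i
  1-simplices (10): ab, ac, ah, ai, bc, bh, bi, ch, ci, hi
  2-simplices (10): abc, abh, abi, ach, aci, ahi, bch, bci, bhi, chi
  3-simplices (5): abch, abci, abhi, achi, bchi

so the chain groups are C_0 ≅ Z^9, C_1 ≅ Z^10, C_2 ≅ Z^10, C_3 ≅ Z^5.

∂_1: C_1 → C_0 maps an edge to its endpoints' difference, ∂[p,q] = q − p. For instance
  ∂ai = i − a.
The 9×10 boundary matrix has rank 4 and Smith normal form diag(1,1,1,1).

∂_2: C_2 → C_1 sends each 2-simplex [p,q,r] to [q,r] − [p,r] + [p,q]. For instance
  ∂chi = hi − ci + ch,
  ∂bci = ci − bi + bc.
The resulting 10×10 matrix has rank 6, and its Smith normal form has invariant factors (1,1,1,1,1,1).

Boundary ∂_3: C_3 → C_2 sends each 3-simplex σ to the alternating sum Σ_i (−1)^i (σ with its i-th vertex removed). For instance
  ∂abhi = bhi − ahi + abi − abh,
  ∂abci = bci − aci + abi − abc.
This gives a 10×5 integer matrix of rank 4; reducing to Smith normal form yields diagonal entries (1,1,1,1).

Now H_k = ker ∂_k / im ∂_{k+1}, so:

  H_1: rank ker ∂_1 − rank ∂_2 = (10 − 4) − 6 = 0, and the invariant factors of ∂_2 are all 1, so H_1 ≅ 0.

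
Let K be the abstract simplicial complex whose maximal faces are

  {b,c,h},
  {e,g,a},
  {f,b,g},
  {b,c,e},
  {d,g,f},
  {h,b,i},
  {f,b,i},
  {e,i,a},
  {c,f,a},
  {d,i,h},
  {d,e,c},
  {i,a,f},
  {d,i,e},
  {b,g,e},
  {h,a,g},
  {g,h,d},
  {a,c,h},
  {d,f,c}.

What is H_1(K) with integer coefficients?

H_1 ≅ Z^2.

K has 9 vertices, 27 edges, 18 triangles.
rank ∂_1 = 8, rank ∂_2 = 17 ⇒ b_1 = 27 − 8 − 17 = 2; all invariant factors of ∂_2 are 1 so no torsion. So H_1 ≅ Z^2.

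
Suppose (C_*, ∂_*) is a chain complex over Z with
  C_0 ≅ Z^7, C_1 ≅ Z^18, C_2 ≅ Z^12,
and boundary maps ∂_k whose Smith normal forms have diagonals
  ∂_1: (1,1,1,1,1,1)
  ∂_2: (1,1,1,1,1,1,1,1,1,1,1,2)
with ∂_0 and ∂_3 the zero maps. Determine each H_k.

H_0: b_0 = 7 − 0 − 6 = 1; torsion from ∂_1 factors > 1: none. So H_0 = Z.
H_1: b_1 = 18 − 6 − 12 = 0; torsion from ∂_2 factors > 1: [2]. So H_1 = Z/2.
H_2: b_2 = 12 − 12 − 0 = 0; torsion from ∂_3 factors > 1: none. So H_2 = 0.

H_0 = Z,  H_1 = Z/2,  H_2 = 0.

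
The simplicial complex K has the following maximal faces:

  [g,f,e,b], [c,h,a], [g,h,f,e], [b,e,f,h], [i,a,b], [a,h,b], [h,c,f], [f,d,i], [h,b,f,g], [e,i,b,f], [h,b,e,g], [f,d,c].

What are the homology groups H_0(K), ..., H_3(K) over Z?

H_0 ≅ Z,  H_1 = 0,  H_2 = 0,  H_3 ≅ Z.

Order the vertices as a < b < c < d < e < f < g < h < i. Listing each simplex with vertices in this order, K has dimension 3 with simplices:

  0-simplices (9): a, b, c, d, e, f, g, h, i
  1-simplices (22): ab, ac, ah, ai, be, bf, bg, bh, bi, cd, cf, ch, df, di, ef, eg, eh, ei, fg, fh, fi, gh
  2-simplices (19): abh, abi, ach, bef, beg, beh, bei, bfg, bfh, bfi, bgh, cdf, cfh, dfi, efg, efh, efi, egh, fgh
  3-simplices (6): befg, befh, befi, begh, bfgh, efgh

giving chain groups C_0 ≅ Z^9, C_1 ≅ Z^22, C_2 ≅ Z^19, C_3 ≅ Z^6.

∂_1: C_1 → C_0 sends each edge [p,q] (with p < q) to q − p.
The 9×22 boundary matrix has rank 8 and Smith normal form diag(1,1,1,1,1,1,1,1).

∂_2: C_2 → C_1 maps a triangle to the signed sum of its edges. For instance
  ∂bef = ef − bf + be,
  ∂dfi = fi − di + df.
This gives a 22×19 integer matrix of rank 14; reducing to Smith normal form yields diagonal entries (1,1,1,1,1,1,1,1,1,1,1,1,1,1).

The boundary map ∂_3: C_3 → C_2 sends each 3-simplex σ to the alternating sum Σ_i (−1)^i (σ with its i-th vertex removed). For instance
  ∂begh = egh − bgh + beh − beg,
  ∂befh = efh − bfh + beh − bef.
This gives a 19×6 integer matrix of rank 5; reducing to Smith normal form yields diagonal entries (1,1,1,1,1).

Now H_k = ker ∂_k / im ∂_{k+1}, so:

  H_0: rank C_0 − rank ∂_1 = 9 − 8 = 1, and the invariant factors of ∂_1 are all 1, so H_0 = Z.
  H_1: rank ker ∂_1 − rank ∂_2 = (22 − 8) − 14 = 0, and the invariant factors of ∂_2 are all 1, so H_1 = 0.
  H_2: rank ker ∂_2 − rank ∂_3 = (19 − 14) − 5 = 0, and the invariant factors of ∂_3 are all 1, so H_2 = 0.
  H_3: rank ker ∂_3 − rank ∂_4 = (6 − 5) − 0 = 1, and there is no ∂_4, so H_3 = Z.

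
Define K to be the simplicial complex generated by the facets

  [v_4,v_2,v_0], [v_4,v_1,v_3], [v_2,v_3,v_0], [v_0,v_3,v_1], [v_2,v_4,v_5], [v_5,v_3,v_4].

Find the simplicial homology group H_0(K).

H_0 ≅ Z.

We work with the vertex ordering v_0 < v_1 < v_2 < v_3 < v_4 < v_5. The simplices of K, each written with vertices in increasing order, are:

  0-simplices (6): [v_0], [v_1], [v_2], [v_3], [v_4], [v_5]
  1-simplices (12): [v_0,v_1], [v_0,v_2], [v_0,v_3], [v_0,v_4], [v_1,v_3], [v_1,v_4], [v_2,v_3], [v_2,v_4], [v_2,v_5], [v_3,v_4], [v_3,v_5], [v_4,v_5]
  2-simplices (6): [v_0,v_1,v_3], [v_0,v_2,v_3], [v_0,v_2,v_4], [v_1,v_3,v_4], [v_2,v_4,v_5], [v_3,v_4,v_5]

so the chain groups are C_0 ≅ Z^6, C_1 ≅ Z^12, C_2 ≅ Z^6.

∂_1: C_1 → C_0 maps an edge to its endpoints' difference, ∂[p,q] = q − p. For instance
  ∂[v_0,v_1] = [v_1] − [v_0].
This gives a 6×12 integer matrix of rank 5; reducing to Smith normal form yields diagonal entries (1,1,1,1,1).

The boundary map ∂_2: C_2 → C_1 sends each 2-simplex [p,q,r] to [q,r] − [p,r] + [p,q]. For instance
  ∂[v_3,v_4,v_5] = [v_4,v_5] − [v_3,v_5] + [v_3,v_4],
  ∂[v_0,v_2,v_3] = [v_2,v_3] − [v_0,v_3] + [v_0,v_2].
The 12×6 boundary matrix has rank 6 and Smith normal form diag(1,1,1,1,1,1).

Reading off H_k = ker ∂_k / im ∂_{k+1}:

  H_0: rank C_0 − rank ∂_1 = 6 − 5 = 1, and the invariant factors of ∂_1 are all 1, so H_0 = Z.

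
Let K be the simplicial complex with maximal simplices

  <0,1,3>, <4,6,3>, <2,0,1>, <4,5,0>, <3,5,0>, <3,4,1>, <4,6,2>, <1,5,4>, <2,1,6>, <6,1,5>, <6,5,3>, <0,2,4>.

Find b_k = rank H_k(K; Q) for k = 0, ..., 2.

b_0 = 1, b_1 = 0, b_2 = 0.

K has 7 vertices, 18 edges, 12 triangles.
rank ∂_0 = 0, rank ∂_1 = 6 ⇒ b_0 = 7 − 0 − 6 = 1; all invariant factors of ∂_1 are 1 so no torsion. So H_0 = Z.
rank ∂_1 = 6, rank ∂_2 = 12 ⇒ b_1 = 18 − 6 − 12 = 0; ∂_2 has invariant factor(s) [2] giving torsion. So H_1 = Z/2Z.
rank ∂_2 = 12, rank ∂_3 = 0 ⇒ b_2 = 12 − 12 − 0 = 0. So H_2 = 0.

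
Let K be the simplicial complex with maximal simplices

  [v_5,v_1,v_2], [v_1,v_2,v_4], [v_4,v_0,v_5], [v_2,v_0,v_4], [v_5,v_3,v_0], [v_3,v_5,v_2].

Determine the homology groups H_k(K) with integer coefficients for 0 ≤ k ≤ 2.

Take the total order v_0 < v_1 < v_2 < v_3 < v_4 < v_5 on the vertex set. Then K (dimension 2) consists of the simplices:

  0-simplices (6): [v_0], [v_1], [v_2], [v_3], [v_4], [v_5]
  1-simplices (12): [v_0,v_2], [v_0,v_3], [v_0,v_4], [v_0,v_5], [v_1,v_2], [v_1,v_4], [v_1,v_5], [v_2,v_3], [v_2,v_4], [v_2,v_5], [v_3,v_5], [v_4,v_5]
  2-simplices (6): [v_0,v_2,v_4], [v_0,v_3,v_5], [v_0,v_4,v_5], [v_1,v_2,v_4], [v_1,v_2,v_5], [v_2,v_3,v_5]

so the chain groups are C_0 ≅ Z^6, C_1 ≅ Z^12, C_2 ≅ Z^6.

Boundary ∂_1: C_1 → C_0 sends each edge [p,q] (with p < q) to q − p.
The 6×12 boundary matrix has rank 5 and Smith normal form diag(1,1,1,1,1).

The boundary map ∂_2: C_2 → C_1 maps a triangle to the signed sum of its edges. For instance
  ∂[v_0,v_2,v_4] = [v_2,v_4] − [v_0,v_4] + [v_0,v_2],
  ∂[v_1,v_2,v_5] = [v_2,v_5] − [v_1,v_5] + [v_1,v_2].
This gives a 12×6 integer matrix of rank 6; reducing to Smith normal form yields diagonal entries (1,1,1,1,1,1).

From H_k ≅ ker(∂_k) / im(∂_{k+1}) we obtain:

  H_0: rank C_0 − rank ∂_1 = 6 − 5 = 1, and the invariant factors of ∂_1 are all 1, so H_0 = Z.
  H_1: rank ker ∂_1 − rank ∂_2 = (12 − 5) − 6 = 1, and the invariant factors of ∂_2 are all 1, so H_1 = Z.
  H_2: rank ker ∂_2 − rank ∂_3 = (6 − 6) − 0 = 0, and there is no ∂_3, so H_2 = 0.

(K is a triangulation of the cylinder S^1 x I.)

H_0 = Z,  H_1 = Z,  H_2 = 0.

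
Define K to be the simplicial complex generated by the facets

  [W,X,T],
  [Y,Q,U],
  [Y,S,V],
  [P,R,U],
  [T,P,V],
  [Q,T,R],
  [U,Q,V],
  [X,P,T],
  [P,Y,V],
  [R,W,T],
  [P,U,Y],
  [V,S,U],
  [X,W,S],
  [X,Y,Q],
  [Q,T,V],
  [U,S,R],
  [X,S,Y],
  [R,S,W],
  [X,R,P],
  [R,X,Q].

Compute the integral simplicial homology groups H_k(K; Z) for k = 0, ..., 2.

We work with the vertex ordering P < Q < R < S < T < U < V < W < X < Y. The simplices of K, each written with vertices in increasing order, are:

  0-simplices (10): P, Q, R, S, T, U, V, W, X, Y
  1-simplices (30): PR, PT, PU, PV, PX, PY, QR, QT, QU, QV, QX, QY, RS, RT, RU, RW, RX, SU, SV, SW, SX, SY, TV, TW, TX, UV, UY, VY, WX, XY
  2-simplices (20): PRU, PRX, PTV, PTX, PUY, PVY, QRT, QRX, QTV, QUV, QUY, QXY, RSU, RSW, RTW, SUV, SVY, SWX, SXY, TWX

so the chain groups are C_0 ≅ Z^10, C_1 ≅ Z^30, C_2 ≅ Z^20.

Boundary ∂_1: C_1 → C_0 maps an edge to its endpoints' difference, ∂[p,q] = q − p.
The resulting 10×30 matrix has rank 9, and its Smith normal form has invariant factors (1,1,1,1,1,1,1,1,1).

Boundary ∂_2: C_2 → C_1 acts by ∂[p,q,r] = [q,r] − [p,r] + [p,q]. For instance
  ∂QRT = RT − QT + QR,
  ∂PRX = RX − PX + PR.
The resulting 30×20 matrix has rank 20, and its Smith normal form has invariant factors (1,1,1,1,1,1,1,1,1,1,1,1,1,1,1,1,1,1,1,2).

From H_k ≅ ker(∂_k) / im(∂_{k+1}) we obtain:

  H_0: rank C_0 − rank ∂_1 = 10 − 9 = 1, and the invariant factors of ∂_1 are all 1, so H_0 ≅ Z.
  H_1: rank ker ∂_1 − rank ∂_2 = (30 − 9) − 20 = 1, and ∂_2 has invariant factor 2 > 1, so H_1 ≅ Z ⊕ Z/2.
  H_2: rank ker ∂_2 − rank ∂_3 = (20 − 20) − 0 = 0, and there is no ∂_3, so H_2 ≅ 0.

(K is a triangulation of the Klein bottle.)

H_0 = Z,  H_1 = Z ⊕ Z/2,  H_2 = 0.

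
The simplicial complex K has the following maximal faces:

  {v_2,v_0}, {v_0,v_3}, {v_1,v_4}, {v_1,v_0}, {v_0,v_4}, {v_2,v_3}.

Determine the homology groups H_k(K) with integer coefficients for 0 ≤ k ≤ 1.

Take the total order v_0 < v_1 < v_2 < v_3 < v_4 on the vertex set. Then K (dimension 1) consists of the simplices:

  0-simplices (5): [v_0], [v_1], [v_2], [v_3], [v_4]
  1-simplices (6): [v_0,v_1], [v_0,v_2], [v_0,v_3], [v_0,v_4], [v_1,v_4], [v_2,v_3]

giving chain groups C_0 ≅ Z^5, C_1 ≅ Z^6.

Boundary ∂_1: C_1 → C_0 maps an edge to its endpoints' difference, ∂[p,q] = q − p.
The resulting 5×6 matrix has rank 4, and its Smith normal form has invariant factors (1,1,1,1).

From H_k ≅ ker(∂_k) / im(∂_{k+1}) we obtain:

  H_0: rank C_0 − rank ∂_1 = 5 − 4 = 1, and the invariant factors of ∂_1 are all 1, so H_0 = Z.
  H_1: rank ker ∂_1 − rank ∂_2 = (6 − 4) − 0 = 2, and there is no ∂_2, so H_1 = Z^2.

H_0 = Z,  H_1 = Z^2.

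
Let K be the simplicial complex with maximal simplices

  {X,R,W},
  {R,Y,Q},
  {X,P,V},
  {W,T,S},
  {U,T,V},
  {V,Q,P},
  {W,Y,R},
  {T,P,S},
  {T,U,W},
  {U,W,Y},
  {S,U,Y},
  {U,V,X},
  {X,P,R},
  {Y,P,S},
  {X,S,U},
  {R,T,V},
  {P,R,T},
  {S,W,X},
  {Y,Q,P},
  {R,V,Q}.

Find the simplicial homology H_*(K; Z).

K has 10 vertices, 30 edges, 20 triangles.
rank ∂_0 = 0, rank ∂_1 = 9 ⇒ b_0 = 10 − 0 − 9 = 1; all invariant factors of ∂_1 are 1 so no torsion. So H_0 = Z.
rank ∂_1 = 9, rank ∂_2 = 20 ⇒ b_1 = 30 − 9 − 20 = 1; ∂_2 has invariant factor(s) [2] giving torsion. So H_1 = Z ⊕ Z_2.
rank ∂_2 = 20, rank ∂_3 = 0 ⇒ b_2 = 20 − 20 − 0 = 0. So H_2 = 0.

H_0 ≅ Z,  H_1 ≅ Z ⊕ Z_2,  H_2 = 0.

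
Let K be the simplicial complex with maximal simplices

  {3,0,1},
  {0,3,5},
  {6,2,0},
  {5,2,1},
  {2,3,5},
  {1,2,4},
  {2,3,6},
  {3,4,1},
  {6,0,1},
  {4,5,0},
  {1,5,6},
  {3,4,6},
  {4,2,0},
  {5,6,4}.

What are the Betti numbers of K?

We work with the vertex ordering 0 < 1 < 2 < 3 < 4 < 5 < 6. The simplices of K, each written with vertices in increasing order, are:

  0-simplices (7): [0], [1], [2], [3], [4], [5], [6]
  1-simplices (21): [0,1], [0,2], [0,3], [0,4], [0,5], [0,6], [1,2], [1,3], [1,4], [1,5], [1,6], [2,3], [2,4], [2,5], [2,6], [3,4], [3,5], [3,6], [4,5], [4,6], [5,6]
  2-simplices (14): [0,1,3], [0,1,6], [0,2,4], [0,2,6], [0,3,5], [0,4,5], [1,2,4], [1,2,5], [1,3,4], [1,5,6], [2,3,5], [2,3,6], [3,4,6], [4,5,6]

Hence C_0 ≅ Z^7, C_1 ≅ Z^21, C_2 ≅ Z^14.

The boundary map ∂_1: C_1 → C_0 is given by ∂[p,q] = [q] − [p]. For instance
  ∂[1,2] = [2] − [1].
As a 7×21 matrix over Z this has rank 6, with invariant factors (1,1,1,1,1,1).

∂_2: C_2 → C_1 acts by ∂[p,q,r] = [q,r] − [p,r] + [p,q]. For instance
  ∂[1,5,6] = [5,6] − [1,6] + [1,5],
  ∂[1,2,5] = [2,5] − [1,5] + [1,2].
This gives a 21×14 integer matrix of rank 13; reducing to Smith normal form yields diagonal entries (1,1,1,1,1,1,1,1,1,1,1,1,1).

From H_k ≅ ker(∂_k) / im(∂_{k+1}) we obtain:

  H_0: rank C_0 − rank ∂_1 = 7 − 6 = 1, and the invariant factors of ∂_1 are all 1, so H_0 = Z.
  H_1: rank ker ∂_1 − rank ∂_2 = (21 − 6) − 13 = 2, and the invariant factors of ∂_2 are all 1, so H_1 = Z^2.
  H_2: rank ker ∂_2 − rank ∂_3 = (14 − 13) − 0 = 1, and there is no ∂_3, so H_2 = Z.

As a check, the Euler characteristic is 7 − 21 + 14 = 0, which agrees with 1 − 2 + 1 = 0.

Hence the Betti numbers are b_0 = 1, b_1 = 2, b_2 = 1.

b_0 = 1, b_1 = 2, b_2 = 1.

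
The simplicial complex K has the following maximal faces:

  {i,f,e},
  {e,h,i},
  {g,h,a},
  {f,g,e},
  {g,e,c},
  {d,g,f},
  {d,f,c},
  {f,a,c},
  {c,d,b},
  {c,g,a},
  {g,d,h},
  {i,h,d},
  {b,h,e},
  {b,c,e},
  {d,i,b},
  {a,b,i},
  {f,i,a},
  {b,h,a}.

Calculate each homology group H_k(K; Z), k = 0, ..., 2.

H_0 ≅ Z,  H_1 ≅ Z × Z/2,  H_2 = 0.

K has 9 vertices, 27 edges, 18 triangles.
rank ∂_0 = 0, rank ∂_1 = 8 ⇒ b_0 = 9 − 0 − 8 = 1; all invariant factors of ∂_1 are 1 so no torsion. So H_0 ≅ Z.
rank ∂_1 = 8, rank ∂_2 = 18 ⇒ b_1 = 27 − 8 − 18 = 1; ∂_2 has invariant factor(s) [2] giving torsion. So H_1 ≅ Z × Z/2.
rank ∂_2 = 18, rank ∂_3 = 0 ⇒ b_2 = 18 − 18 − 0 = 0. So H_2 ≅ 0.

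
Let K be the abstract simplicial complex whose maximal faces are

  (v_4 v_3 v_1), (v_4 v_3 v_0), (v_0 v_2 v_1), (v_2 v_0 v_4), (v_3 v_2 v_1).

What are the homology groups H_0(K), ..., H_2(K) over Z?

Order the vertices as v_0 < v_1 < v_2 < v_3 < v_4. Listing each simplex with vertices in this order, K has dimension 2 with simplices:

  0-simplices (5): [v_0], [v_1], [v_2], [v_3], [v_4]
  1-simplices (10): [v_0,v_1], [v_0,v_2], [v_0,v_3], [v_0,v_4], [v_1,v_2], [v_1,v_3], [v_1,v_4], [v_2,v_3], [v_2,v_4], [v_3,v_4]
  2-simplices (5): [v_0,v_1,v_2], [v_0,v_2,v_4], [v_0,v_3,v_4], [v_1,v_2,v_3], [v_1,v_3,v_4]

so the chain groups are C_0 ≅ Z^5, C_1 ≅ Z^10, C_2 ≅ Z^5.

∂_1: C_1 → C_0 sends each edge [p,q] (with p < q) to q − p.
The resulting 5×10 matrix has rank 4, and its Smith normal form has invariant factors (1,1,1,1).

∂_2: C_2 → C_1 sends each 2-simplex [p,q,r] to [q,r] − [p,r] + [p,q]. For instance
  ∂[v_0,v_2,v_4] = [v_2,v_4] − [v_0,v_4] + [v_0,v_2],
  ∂[v_0,v_3,v_4] = [v_3,v_4] − [v_0,v_4] + [v_0,v_3].
This gives a 10×5 integer matrix of rank 5; reducing to Smith normal form yields diagonal entries (1,1,1,1,1).

Reading off H_k = ker ∂_k / im ∂_{k+1}:

  H_0: rank C_0 − rank ∂_1 = 5 − 4 = 1, and the invariant factors of ∂_1 are all 1, so H_0 ≅ Z.
  H_1: rank ker ∂_1 − rank ∂_2 = (10 − 4) − 5 = 1, and the invariant factors of ∂_2 are all 1, so H_1 ≅ Z.
  H_2: rank ker ∂_2 − rank ∂_3 = (5 − 5) − 0 = 0, and there is no ∂_3, so H_2 ≅ 0.

As a check, the Euler characteristic is 5 − 10 + 5 = 0, which agrees with 1 − 1 + 0 = 0.
(K is a triangulation of the Möbius band.)

H_0 ≅ Z,  H_1 ≅ Z,  H_2 = 0.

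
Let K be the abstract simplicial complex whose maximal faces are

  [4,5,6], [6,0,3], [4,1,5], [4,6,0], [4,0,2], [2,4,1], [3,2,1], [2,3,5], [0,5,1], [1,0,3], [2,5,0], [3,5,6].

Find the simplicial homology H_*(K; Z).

We work with the vertex ordering 0 < 1 < 2 < 3 < 4 < 5 < 6. The simplices of K, each written with vertices in increasing order, are:

  0-simplices (7): [0], [1], [2], [3], [4], [5], [6]
  1-simplices (18): [0,1], [0,2], [0,3], [0,4], [0,5], [0,6], [1,2], [1,3], [1,4], [1,5], [2,3], [2,4], [2,5], [3,5], [3,6], [4,5], [4,6], [5,6]
  2-simplices (12): [0,1,3], [0,1,5], [0,2,4], [0,2,5], [0,3,6], [0,4,6], [1,2,3], [1,2,4], [1,4,5], [2,3,5], [3,5,6], [4,5,6]

Hence C_0 ≅ Z^7, C_1 ≅ Z^18, C_2 ≅ Z^12.

Boundary ∂_1: C_1 → C_0 sends each edge [p,q] (with p < q) to q − p.
The 7×18 boundary matrix has rank 6 and Smith normal form diag(1,1,1,1,1,1).

The boundary map ∂_2: C_2 → C_1 sends each 2-simplex [p,q,r] to [q,r] − [p,r] + [p,q]. For instance
  ∂[1,2,3] = [2,3] − [1,3] + [1,2],
  ∂[0,3,6] = [3,6] − [0,6] + [0,3].
The resulting 18×12 matrix has rank 12, and its Smith normal form has invariant factors (1,1,1,1,1,1,1,1,1,1,1,2).

From H_k ≅ ker(∂_k) / im(∂_{k+1}) we obtain:

  H_0: rank C_0 − rank ∂_1 = 7 − 6 = 1, and the invariant factors of ∂_1 are all 1, so H_0 ≅ Z.
  H_1: rank ker ∂_1 − rank ∂_2 = (18 − 6) − 12 = 0, and ∂_2 has invariant factor 2 > 1, so H_1 ≅ Z/2.
  H_2: rank ker ∂_2 − rank ∂_3 = (12 − 12) − 0 = 0, and there is no ∂_3, so H_2 ≅ 0.

H_0 ≅ Z,  H_1 ≅ Z/2,  H_2 = 0.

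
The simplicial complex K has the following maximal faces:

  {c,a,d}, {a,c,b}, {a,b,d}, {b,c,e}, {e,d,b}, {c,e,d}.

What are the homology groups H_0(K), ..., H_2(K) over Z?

We work with the vertex ordering a < b < c < d < e. The simplices of K, each written with vertices in increasing order, are:

  0-simplices (5): a, b, c, d, e
  1-simplices (9): ab, ac, ad, bc, bd, be, cd, ce, de
  2-simplices (6): abc, abd, acd, bce, bde, cde

giving chain groups C_0 ≅ Z^5, C_1 ≅ Z^9, C_2 ≅ Z^6.

Boundary ∂_1: C_1 → C_0 maps an edge to its endpoints' difference, ∂[p,q] = q − p. For instance
  ∂ab = b − a.
The 5×9 boundary matrix has rank 4 and Smith normal form diag(1,1,1,1).

The boundary map ∂_2: C_2 → C_1 maps a triangle to the signed sum of its edges. For instance
  ∂cde = de − ce + cd,
  ∂acd = cd − ad + ac.
As a 9×6 matrix over Z this has rank 5, with invariant factors (1,1,1,1,1).

Computing H_k = (kernel of ∂_k) / (image of ∂_{k+1}):

  H_0: rank C_0 − rank ∂_1 = 5 − 4 = 1, and the invariant factors of ∂_1 are all 1, so H_0 ≅ Z.
  H_1: rank ker ∂_1 − rank ∂_2 = (9 − 4) − 5 = 0, and the invariant factors of ∂_2 are all 1, so H_1 ≅ 0.
  H_2: rank ker ∂_2 − rank ∂_3 = (6 − 5) − 0 = 1, and there is no ∂_3, so H_2 ≅ Z.

H_0 ≅ Z,  H_1 = 0,  H_2 ≅ Z.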